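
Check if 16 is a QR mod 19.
By Euler's criterion: 16^{9} ≡ 1 (mod 19). Since this equals 1, 16 is a QR.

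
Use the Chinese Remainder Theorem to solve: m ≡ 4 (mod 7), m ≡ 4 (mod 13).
M = 7 × 13 = 91. M₁ = 13, y₁ ≡ 6 (mod 7). M₂ = 7, y₂ ≡ 2 (mod 13). m = 4×13×6 + 4×7×2 ≡ 4 (mod 91)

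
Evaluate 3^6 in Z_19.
6 = 4 + 2 (binary 110). Repeated squaring mod 19: 3^1 ≡ 3; 3^2 ≡ 3² = 9 ≡ 9; 3^4 ≡ 9² = 81 ≡ 5. Multiply: 3^6 = 3^4 × 3^2 ≡ 5 × 9 (mod 19): 5 × 9 = 45 ≡ 7. So 3^6 ≡ 7 (mod 19).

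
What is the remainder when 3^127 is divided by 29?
Using Fermat: 3^{28} ≡ 1 (mod 29). 127 ≡ 15 (mod 28). So 3^{127} ≡ 3^{15} ≡ 26 (mod 29)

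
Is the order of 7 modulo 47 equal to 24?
No, the actual order is 23, not 24.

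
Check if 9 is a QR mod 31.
By Euler's criterion: 9^{15} ≡ 1 (mod 31). Since this equals 1, 9 is a QR.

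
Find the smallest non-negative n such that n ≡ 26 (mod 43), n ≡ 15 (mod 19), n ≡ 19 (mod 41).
9572

Using the Chinese Remainder Theorem:
M = product of moduli = 33497
For equation 1: M_1 = 779, 779 ≡ 5 (mod 43), inverse of 779 mod 43 is 26 (check: 5 × 26 = 130 ≡ 1 (mod 43))
For equation 2: M_2 = 1763, 1763 ≡ 15 (mod 19), inverse of 1763 mod 19 is 14 (check: 15 × 14 = 210 ≡ 1 (mod 19))
For equation 3: M_3 = 817, 817 ≡ 38 (mod 41), inverse of 817 mod 41 is 27 (check: 38 × 27 = 1026 ≡ 1 (mod 41))
Combine: n ≡ Σ r_i×M_i×(M_i⁻¹ mod m_i) = 26×779×26 + 15×1763×14 + 19×817×27 = 526604 + 370230 + 419121 = 1315955
1315955 mod 33497 = 9572
n ≡ 9572 (mod 33497)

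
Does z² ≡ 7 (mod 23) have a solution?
By Euler's criterion: 7^{11} ≡ 22 (mod 23). Since this equals -1 (≡ 22), 7 is not a QR.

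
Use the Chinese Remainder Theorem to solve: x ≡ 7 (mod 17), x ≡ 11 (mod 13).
M = 17 × 13 = 221. M₁ = 13, y₁ ≡ 4 (mod 17). M₂ = 17, y₂ ≡ 10 (mod 13). x = 7×13×4 + 11×17×10 ≡ 24 (mod 221)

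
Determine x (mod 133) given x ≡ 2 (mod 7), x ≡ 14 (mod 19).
128

Using the Chinese Remainder Theorem:
M = product of moduli = 133
For equation 1: M_1 = 19, 19 ≡ 5 (mod 7), inverse of 19 mod 7 is 3 (check: 5 × 3 = 15 ≡ 1 (mod 7))
For equation 2: M_2 = 7, 7 ≡ 7 (mod 19), inverse of 7 mod 19 is 11 (check: 7 × 11 = 77 ≡ 1 (mod 19))
Combine: x ≡ Σ r_i×M_i×(M_i⁻¹ mod m_i) = 2×19×3 + 14×7×11 = 114 + 1078 = 1192
1192 mod 133 = 128
x ≡ 128 (mod 133)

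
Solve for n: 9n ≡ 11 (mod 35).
9

Since gcd(9, 35) = 1 divides 11, a solution exists.
Multiply both sides by the inverse of 9 mod 35:
  9^(-1) mod 35 = 4
  x ≡ 4 × 11 ≡ 44 ≡ 9 (mod 35)
Verification: 9 × 9 = 81 = 2 × 35 + 11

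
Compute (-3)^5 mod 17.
(-3) ≡ 14 (mod 17). 5 = 4 + 1 (binary 101). Repeated squaring mod 17: 14^1 ≡ 14; 14^2 ≡ 14² = 196 ≡ 9; 14^4 ≡ 9² = 81 ≡ 13. Multiply: (-3)^5 ≡ 14^4 × 14^1 ≡ 13 × 14 (mod 17): 13 × 14 = 182 ≡ 12. So (-3)^5 ≡ 12 (mod 17).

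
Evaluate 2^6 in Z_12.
6 = 4 + 2 (binary 110). Repeated squaring mod 12: 2^1 ≡ 2; 2^2 ≡ 2² = 4 ≡ 4; 2^4 ≡ 4² = 16 ≡ 4. Multiply: 2^6 = 2^4 × 2^2 ≡ 4 × 4 (mod 12): 4 × 4 = 16 ≡ 4. So 2^6 ≡ 4 (mod 12).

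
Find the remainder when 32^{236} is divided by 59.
By Fermat: 32^{58} ≡ 1 (mod 59). 236 = 4×58 + 4. So 32^{236} ≡ 32^{4} ≡ 28 (mod 59)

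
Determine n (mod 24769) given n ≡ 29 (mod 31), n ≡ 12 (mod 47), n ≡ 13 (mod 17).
16180

Using the Chinese Remainder Theorem:
M = product of moduli = 24769
For equation 1: M_1 = 799, 799 ≡ 24 (mod 31), inverse of 799 mod 31 is 22 (check: 24 × 22 = 528 ≡ 1 (mod 31))
For equation 2: M_2 = 527, 527 ≡ 10 (mod 47), inverse of 527 mod 47 is 33 (check: 10 × 33 = 330 ≡ 1 (mod 47))
For equation 3: M_3 = 1457, 1457 ≡ 12 (mod 17), inverse of 1457 mod 17 is 10 (check: 12 × 10 = 120 ≡ 1 (mod 17))
Combine: n ≡ Σ r_i×M_i×(M_i⁻¹ mod m_i) = 29×799×22 + 12×527×33 + 13×1457×10 = 509762 + 208692 + 189410 = 907864
907864 mod 24769 = 16180
n ≡ 16180 (mod 24769)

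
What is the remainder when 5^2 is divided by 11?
2 = 2 (binary 10). Repeated squaring mod 11: 5^1 ≡ 5; 5^2 ≡ 5² = 25 ≡ 3. So 5^2 ≡ 3 (mod 11).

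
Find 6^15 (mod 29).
Using repeated squaring. 15 = 8 + 4 + 2 + 1 (binary 1111). Repeated squaring mod 29: 6^1 ≡ 6; 6^2 ≡ 6² = 36 ≡ 7; 6^4 ≡ 7² = 49 ≡ 20; 6^8 ≡ 20² = 400 ≡ 23. Multiply: 6^15 = 6^8 × 6^4 × 6^2 × 6^1 ≡ 23 × 20 × 7 × 6 (mod 29): 23 × 20 = 460 ≡ 25; 25 × 7 = 175 ≡ 1; 1 × 6 = 6 ≡ 6. So 6^15 ≡ 6 (mod 29).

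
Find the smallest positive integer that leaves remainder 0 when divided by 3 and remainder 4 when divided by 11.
M = 3 × 11 = 33. M₁ = 11, y₁ ≡ 2 (mod 3). M₂ = 3, y₂ ≡ 4 (mod 11). r = 0×11×2 + 4×3×4 ≡ 15 (mod 33). The smallest positive such number is 15.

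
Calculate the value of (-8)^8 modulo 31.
(-8) ≡ 23 (mod 31). 8 = 8 (binary 1000). Repeated squaring mod 31: 23^1 ≡ 23; 23^2 ≡ 23² = 529 ≡ 2; 23^4 ≡ 2² = 4 ≡ 4; 23^8 ≡ 4² = 16 ≡ 16. So (-8)^8 ≡ 16 (mod 31).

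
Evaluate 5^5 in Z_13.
5 = 4 + 1 (binary 101). Repeated squaring mod 13: 5^1 ≡ 5; 5^2 ≡ 5² = 25 ≡ 12; 5^4 ≡ 12² = 144 ≡ 1. Multiply: 5^5 = 5^4 × 5^1 ≡ 1 × 5 (mod 13): 1 × 5 = 5 ≡ 5. So 5^5 ≡ 5 (mod 13).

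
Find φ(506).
220

Prime factorization: 506 = 2 × 11 × 23
Using the formula φ(n) = n × Π(1 - 1/p) for each prime factor p:
φ(506) = 506 × (1 - 1/2) × (1 - 1/11) × (1 - 1/23)
φ(506) = 220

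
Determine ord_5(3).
Powers of 3 mod 5: 3^1≡3, 3^2≡4, 3^3≡2, 3^4≡1. Order = 4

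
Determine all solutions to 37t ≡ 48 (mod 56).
24

Since gcd(37, 56) = 1 divides 48, a solution exists.
Multiply both sides by the inverse of 37 mod 56:
  37^(-1) mod 56 = 53
  x ≡ 53 × 48 ≡ 2544 ≡ 24 (mod 56)
Verification: 37 × 24 = 888 = 15 × 56 + 48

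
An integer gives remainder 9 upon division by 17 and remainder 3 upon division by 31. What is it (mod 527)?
M = 17 × 31 = 527. M₁ = 31, y₁ ≡ 11 (mod 17). M₂ = 17, y₂ ≡ 11 (mod 31). k = 9×31×11 + 3×17×11 ≡ 468 (mod 527). The smallest positive such number is 468.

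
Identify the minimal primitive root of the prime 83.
p - 1 = 82 has prime divisors 2, 41. h is a primitive root mod 83 iff h^(82/q) ≢ 1 (mod 83) for each such q.
h = 2: 2^41 ≡ 82, 2^2 ≡ 4 (mod 83); none is 1, so 2 has order 82 and is a primitive root.
The smallest primitive root mod 83 is g = 2.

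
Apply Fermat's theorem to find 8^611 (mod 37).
By Fermat: 8^{36} ≡ 1 (mod 37). 611 ≡ 35 (mod 36). So 8^{611} ≡ 8^{35} ≡ 14 (mod 37)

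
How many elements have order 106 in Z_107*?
Number of primitive roots mod 107 = φ(106) = 52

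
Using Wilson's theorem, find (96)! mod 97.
By Wilson's theorem, (96)! ≡ -1 ≡ 96 (mod 97)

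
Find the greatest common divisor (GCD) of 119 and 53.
1

Using the Euclidean algorithm:
119 = 2 × 53 + 13
53 = 4 × 13 + 1
13 = 13 × 1 + 0

GCD(119, 53) = 1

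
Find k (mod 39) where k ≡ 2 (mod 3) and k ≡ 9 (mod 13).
M = 3 × 13 = 39. M₁ = 13, y₁ ≡ 1 (mod 3). M₂ = 3, y₂ ≡ 9 (mod 13). k = 2×13×1 + 9×3×9 ≡ 35 (mod 39)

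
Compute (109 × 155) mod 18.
11

(109 × 155) = 16895
16895 mod 18 = 11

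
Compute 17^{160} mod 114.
43

Using successive squaring:
Binary expansion of 160: 10100000
Powers of 17 mod 114 (each is the square of the previous):
  17^1 ≡ 17 (mod 114)
  17^2 ≡ 17² = 289 ≡ 61 (mod 114)
  17^4 ≡ 61² = 3721 ≡ 73 (mod 114)
  17^8 ≡ 73² = 5329 ≡ 85 (mod 114)
  17^16 ≡ 85² = 7225 ≡ 43 (mod 114)
  17^32 ≡ 43² = 1849 ≡ 25 (mod 114)
  17^64 ≡ 25² = 625 ≡ 55 (mod 114)
  17^128 ≡ 55² = 3025 ≡ 61 (mod 114)
160 = 128 + 32, so 17^160 = 17^128 × 17^32 ≡ 61 × 25 (mod 114)
Multiplying step by step:
  61 × 25 = 1525 ≡ 43 (mod 114)
Result: 17^160 ≡ 43 (mod 114)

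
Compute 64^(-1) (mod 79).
64^(-1) ≡ 21 (mod 79). Verification: 64 × 21 = 1344 ≡ 1 (mod 79)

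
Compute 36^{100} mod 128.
0

Using successive squaring:
Binary expansion of 100: 1100100
Powers of 36 mod 128 (each is the square of the previous):
  36^1 ≡ 36 (mod 128)
  36^2 ≡ 36² = 1296 ≡ 16 (mod 128)
  36^4 ≡ 16² = 256 ≡ 0 (mod 128)
  36^8 ≡ 0² = 0 ≡ 0 (mod 128)
  36^16 ≡ 0² = 0 ≡ 0 (mod 128)
  36^32 ≡ 0² = 0 ≡ 0 (mod 128)
  36^64 ≡ 0² = 0 ≡ 0 (mod 128)
100 = 64 + 32 + 4, so 36^100 = 36^64 × 36^32 × 36^4 ≡ 0 × 0 × 0 (mod 128)
Multiplying step by step:
  0 × 0 = 0 ≡ 0 (mod 128)
  0 × 0 = 0 ≡ 0 (mod 128)
Result: 36^100 ≡ 0 (mod 128)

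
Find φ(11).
10

Prime factorization: 11 = 11
Using the formula φ(n) = n × Π(1 - 1/p) for each prime factor p:
φ(11) = 11 × (1 - 1/11)
φ(11) = 10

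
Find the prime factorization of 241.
241

Divide by primes starting from smallest:
241 ÷ 241 = 1

241 = 241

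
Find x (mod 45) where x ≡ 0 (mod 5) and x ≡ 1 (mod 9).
M = 5 × 9 = 45. M₁ = 9, y₁ ≡ 4 (mod 5). M₂ = 5, y₂ ≡ 2 (mod 9). x = 0×9×4 + 1×5×2 ≡ 10 (mod 45)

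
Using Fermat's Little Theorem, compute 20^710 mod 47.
By Fermat: 20^{46} ≡ 1 (mod 47). 710 ≡ 20 (mod 46). So 20^{710} ≡ 20^{20} ≡ 14 (mod 47)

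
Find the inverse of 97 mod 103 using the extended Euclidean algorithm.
Extended GCD: 97(17) + 103(-16) = 1. So 97^(-1) ≡ 17 ≡ 17 (mod 103). Verify: 97 × 17 = 1649 ≡ 1 (mod 103)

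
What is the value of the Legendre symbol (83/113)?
(83/113) = 83^{56} mod 113 = 1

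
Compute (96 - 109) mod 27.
14

(96 - 109) = -13
-13 mod 27 = 14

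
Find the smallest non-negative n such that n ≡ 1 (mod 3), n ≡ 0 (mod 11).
22

Using the Chinese Remainder Theorem:
M = product of moduli = 33
For equation 1: M_1 = 11, 11 ≡ 2 (mod 3), inverse of 11 mod 3 is 2 (check: 2 × 2 = 4 ≡ 1 (mod 3))
For equation 2: M_2 = 3, 3 ≡ 3 (mod 11), inverse of 3 mod 11 is 4 (check: 3 × 4 = 12 ≡ 1 (mod 11))
Combine: n ≡ Σ r_i×M_i×(M_i⁻¹ mod m_i) = 1×11×2 + 0×3×4 = 22 + 0 = 22
22 mod 33 = 22
n ≡ 22 (mod 33)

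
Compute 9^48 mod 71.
Using repeated squaring. 48 = 32 + 16 (binary 110000). Repeated squaring mod 71: 9^1 ≡ 9; 9^2 ≡ 9² = 81 ≡ 10; 9^4 ≡ 10² = 100 ≡ 29; 9^8 ≡ 29² = 841 ≡ 60; 9^16 ≡ 60² = 3600 ≡ 50; 9^32 ≡ 50² = 2500 ≡ 15. Multiply: 9^48 = 9^32 × 9^16 ≡ 15 × 50 (mod 71): 15 × 50 = 750 ≡ 40. So 9^48 ≡ 40 (mod 71).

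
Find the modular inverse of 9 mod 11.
9^(-1) ≡ 5 (mod 11). Verification: 9 × 5 = 45 ≡ 1 (mod 11)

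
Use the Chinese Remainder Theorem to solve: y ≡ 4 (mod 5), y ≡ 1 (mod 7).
29

Using the Chinese Remainder Theorem:
M = product of moduli = 35
For equation 1: M_1 = 7, 7 ≡ 2 (mod 5), inverse of 7 mod 5 is 3 (check: 2 × 3 = 6 ≡ 1 (mod 5))
For equation 2: M_2 = 5, 5 ≡ 5 (mod 7), inverse of 5 mod 7 is 3 (check: 5 × 3 = 15 ≡ 1 (mod 7))
Combine: y ≡ Σ r_i×M_i×(M_i⁻¹ mod m_i) = 4×7×3 + 1×5×3 = 84 + 15 = 99
99 mod 35 = 29
y ≡ 29 (mod 35)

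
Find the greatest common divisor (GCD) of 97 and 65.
1

Using the Euclidean algorithm:
97 = 1 × 65 + 32
65 = 2 × 32 + 1
32 = 32 × 1 + 0

GCD(97, 65) = 1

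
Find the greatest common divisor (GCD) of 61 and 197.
1

Using the Euclidean algorithm:
61 = 0 × 197 + 61
197 = 3 × 61 + 14
61 = 4 × 14 + 5
14 = 2 × 5 + 4
5 = 1 × 4 + 1
4 = 4 × 1 + 0

GCD(61, 197) = 1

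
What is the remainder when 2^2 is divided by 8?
2 = 2 (binary 10). Repeated squaring mod 8: 2^1 ≡ 2; 2^2 ≡ 2² = 4 ≡ 4. So 2^2 ≡ 4 (mod 8).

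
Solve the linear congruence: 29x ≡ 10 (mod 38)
20

Since gcd(29, 38) = 1 divides 10, a solution exists.
Multiply both sides by the inverse of 29 mod 38:
  29^(-1) mod 38 = 21
  x ≡ 21 × 10 ≡ 210 ≡ 20 (mod 38)
Verification: 29 × 20 = 580 = 15 × 38 + 10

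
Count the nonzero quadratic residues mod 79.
For prime 79, there are (p-1)/2 = (79-1)/2 = 39 quadratic residues (excluding 0).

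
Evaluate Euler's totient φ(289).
272

Prime factorization: 289 = 17^2
Using the formula φ(n) = n × Π(1 - 1/p) for each prime factor p:
φ(289) = 289 × (1 - 1/17)
φ(289) = 272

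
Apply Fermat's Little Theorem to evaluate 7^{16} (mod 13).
9

By Fermat's Little Theorem, a^(p-1) ≡ 1 (mod p) for prime p and gcd(a, p) = 1
Here p = 13, so 7^12 ≡ 1 (mod 13)
We can reduce the exponent: 16 mod 12 = 4
So 7^16 ≡ 7^4 (mod 13)
Computing: 7^4 mod 13 = 9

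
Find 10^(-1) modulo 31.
28

Using Extended Euclidean Algorithm:
gcd(10, 31) = 1
Bezout coefficients: 10 × -3 + 31 × 1 = 1
So 10 × -3 ≡ 1 (mod 31)
The inverse is -3 mod 31 = 28
Verification: 10 × 28 = 280 = 9 × 31 + 1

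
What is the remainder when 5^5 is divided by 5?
5 ≡ 0 (mod 5). 5 = 4 + 1 (binary 101). Repeated squaring mod 5: 0^1 ≡ 0; 0^2 ≡ 0² = 0 ≡ 0; 0^4 ≡ 0² = 0 ≡ 0. Multiply: 5^5 ≡ 0^4 × 0^1 ≡ 0 × 0 (mod 5): 0 × 0 = 0 ≡ 0. So 5^5 ≡ 0 (mod 5).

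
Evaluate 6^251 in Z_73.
Using Fermat: 6^{72} ≡ 1 (mod 73). 251 ≡ 35 (mod 72). So 6^{251} ≡ 6^{35} ≡ 61 (mod 73)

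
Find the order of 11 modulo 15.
Powers of 11 mod 15: 11^1≡11, 11^2≡1. Order = 2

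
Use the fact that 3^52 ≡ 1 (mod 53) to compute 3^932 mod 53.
By Fermat: 3^{52} ≡ 1 (mod 53). 932 ≡ 48 (mod 52). So 3^{932} ≡ 3^{48} ≡ 36 (mod 53)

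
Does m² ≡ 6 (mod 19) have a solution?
By Euler's criterion: 6^{9} ≡ 1 (mod 19). Since this equals 1, 6 is a QR.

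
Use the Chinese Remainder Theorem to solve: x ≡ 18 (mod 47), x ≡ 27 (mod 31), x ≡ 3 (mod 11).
9606

Using the Chinese Remainder Theorem:
M = product of moduli = 16027
For equation 1: M_1 = 341, 341 ≡ 12 (mod 47), inverse of 341 mod 47 is 4 (check: 12 × 4 = 48 ≡ 1 (mod 47))
For equation 2: M_2 = 517, 517 ≡ 21 (mod 31), inverse of 517 mod 31 is 3 (check: 21 × 3 = 63 ≡ 1 (mod 31))
For equation 3: M_3 = 1457, 1457 ≡ 5 (mod 11), inverse of 1457 mod 11 is 9 (check: 5 × 9 = 45 ≡ 1 (mod 11))
Combine: x ≡ Σ r_i×M_i×(M_i⁻¹ mod m_i) = 18×341×4 + 27×517×3 + 3×1457×9 = 24552 + 41877 + 39339 = 105768
105768 mod 16027 = 9606
x ≡ 9606 (mod 16027)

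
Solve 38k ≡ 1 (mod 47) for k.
26

Using Extended Euclidean Algorithm:
gcd(38, 47) = 1
Bezout coefficients: 38 × -21 + 47 × 17 = 1
So 38 × -21 ≡ 1 (mod 47)
The inverse is -21 mod 47 = 26
Verification: 38 × 26 = 988 = 21 × 47 + 1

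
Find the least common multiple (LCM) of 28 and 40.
280

First find GCD(28, 40) using the Euclidean algorithm:
28 = 0 × 40 + 28
40 = 1 × 28 + 12
28 = 2 × 12 + 4
12 = 3 × 4 + 0
GCD(28, 40) = 4

LCM formula: LCM(a, b) = (a × b) / GCD(a, b)
LCM(28, 40) = (28 × 40) / 4
LCM(28, 40) = 1120 / 4
LCM(28, 40) = 280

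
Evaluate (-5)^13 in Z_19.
Using repeated squaring. (-5) ≡ 14 (mod 19). 13 = 8 + 4 + 1 (binary 1101). Repeated squaring mod 19: 14^1 ≡ 14; 14^2 ≡ 14² = 196 ≡ 6; 14^4 ≡ 6² = 36 ≡ 17; 14^8 ≡ 17² = 289 ≡ 4. Multiply: (-5)^13 ≡ 14^8 × 14^4 × 14^1 ≡ 4 × 17 × 14 (mod 19): 4 × 17 = 68 ≡ 11; 11 × 14 = 154 ≡ 2. So (-5)^13 ≡ 2 (mod 19).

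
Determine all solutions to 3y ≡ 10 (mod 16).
14

Since gcd(3, 16) = 1 divides 10, a solution exists.
Multiply both sides by the inverse of 3 mod 16:
  3^(-1) mod 16 = 11
  x ≡ 11 × 10 ≡ 110 ≡ 14 (mod 16)
Verification: 3 × 14 = 42 = 2 × 16 + 10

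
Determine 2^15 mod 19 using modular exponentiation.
Using repeated squaring. 15 = 8 + 4 + 2 + 1 (binary 1111). Repeated squaring mod 19: 2^1 ≡ 2; 2^2 ≡ 2² = 4 ≡ 4; 2^4 ≡ 4² = 16 ≡ 16; 2^8 ≡ 16² = 256 ≡ 9. Multiply: 2^15 = 2^8 × 2^4 × 2^2 × 2^1 ≡ 9 × 16 × 4 × 2 (mod 19): 9 × 16 = 144 ≡ 11; 11 × 4 = 44 ≡ 6; 6 × 2 = 12 ≡ 12. So 2^15 ≡ 12 (mod 19).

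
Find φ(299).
264

Prime factorization: 299 = 13 × 23
Using the formula φ(n) = n × Π(1 - 1/p) for each prime factor p:
φ(299) = 299 × (1 - 1/13) × (1 - 1/23)
φ(299) = 264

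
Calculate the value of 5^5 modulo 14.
5 = 4 + 1 (binary 101). Repeated squaring mod 14: 5^1 ≡ 5; 5^2 ≡ 5² = 25 ≡ 11; 5^4 ≡ 11² = 121 ≡ 9. Multiply: 5^5 = 5^4 × 5^1 ≡ 9 × 5 (mod 14): 9 × 5 = 45 ≡ 3. So 5^5 ≡ 3 (mod 14).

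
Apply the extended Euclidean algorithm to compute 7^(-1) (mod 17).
Extended GCD: 7(5) + 17(-2) = 1. So 7^(-1) ≡ 5 ≡ 5 (mod 17). Verify: 7 × 5 = 35 ≡ 1 (mod 17)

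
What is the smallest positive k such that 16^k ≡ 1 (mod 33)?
Powers of 16 mod 33: 16^1≡16, 16^2≡25, 16^3≡4, 16^4≡31, 16^5≡1. Order = 5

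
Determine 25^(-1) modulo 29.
25^(-1) ≡ 7 (mod 29). Verification: 25 × 7 = 175 ≡ 1 (mod 29)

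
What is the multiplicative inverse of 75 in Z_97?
22

Using Extended Euclidean Algorithm:
gcd(75, 97) = 1
Bezout coefficients: 75 × 22 + 97 × -17 = 1
So 75 × 22 ≡ 1 (mod 97)
The inverse is 22 mod 97 = 22
Verification: 75 × 22 = 1650 = 17 × 97 + 1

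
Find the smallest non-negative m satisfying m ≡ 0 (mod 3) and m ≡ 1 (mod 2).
M = 3 × 2 = 6. M₁ = 2, y₁ ≡ 2 (mod 3). M₂ = 3, y₂ ≡ 1 (mod 2). m = 0×2×2 + 1×3×1 ≡ 3 (mod 6)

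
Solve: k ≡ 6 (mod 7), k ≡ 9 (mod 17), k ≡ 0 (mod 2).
M = 7 × 17 × 2 = 238. M₁ = 34, y₁ ≡ 6 (mod 7). M₂ = 14, y₂ ≡ 11 (mod 17). M₃ = 119, y₃ ≡ 1 (mod 2). k = 6×34×6 + 9×14×11 + 0×119×1 ≡ 230 (mod 238)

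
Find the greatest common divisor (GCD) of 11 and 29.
1

Using the Euclidean algorithm:
11 = 0 × 29 + 11
29 = 2 × 11 + 7
11 = 1 × 7 + 4
7 = 1 × 4 + 3
4 = 1 × 3 + 1
3 = 3 × 1 + 0

GCD(11, 29) = 1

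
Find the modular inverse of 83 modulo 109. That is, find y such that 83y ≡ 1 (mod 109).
88

Using Extended Euclidean Algorithm:
gcd(83, 109) = 1
Bezout coefficients: 83 × -21 + 109 × 16 = 1
So 83 × -21 ≡ 1 (mod 109)
The inverse is -21 mod 109 = 88
Verification: 83 × 88 = 7304 = 67 × 109 + 1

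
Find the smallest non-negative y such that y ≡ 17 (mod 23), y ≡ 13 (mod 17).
132

Using the Chinese Remainder Theorem:
M = product of moduli = 391
For equation 1: M_1 = 17, 17 ≡ 17 (mod 23), inverse of 17 mod 23 is 19 (check: 17 × 19 = 323 ≡ 1 (mod 23))
For equation 2: M_2 = 23, 23 ≡ 6 (mod 17), inverse of 23 mod 17 is 3 (check: 6 × 3 = 18 ≡ 1 (mod 17))
Combine: y ≡ Σ r_i×M_i×(M_i⁻¹ mod m_i) = 17×17×19 + 13×23×3 = 5491 + 897 = 6388
6388 mod 391 = 132
y ≡ 132 (mod 391)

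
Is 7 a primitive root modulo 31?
No

To verify, check if 7^(30/q) ≢ 1 (mod 31) for each prime divisor q of 30
Divisors of 30 = 30: [1, 2, 3, 5, 6, 10, 15, 30]
  7^(30/2) = 7^15 ≡ 1 (mod 31)
  7^(30/3) = 7^10 ≡ 25 (mod 31)
  7^(30/5) = 7^6 ≡ 4 (mod 31)
Conclusion: 7 is not a primitive root modulo 31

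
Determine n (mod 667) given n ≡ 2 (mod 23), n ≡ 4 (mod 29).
439

Using the Chinese Remainder Theorem:
M = product of moduli = 667
For equation 1: M_1 = 29, 29 ≡ 6 (mod 23), inverse of 29 mod 23 is 4 (check: 6 × 4 = 24 ≡ 1 (mod 23))
For equation 2: M_2 = 23, 23 ≡ 23 (mod 29), inverse of 23 mod 29 is 24 (check: 23 × 24 = 552 ≡ 1 (mod 29))
Combine: n ≡ Σ r_i×M_i×(M_i⁻¹ mod m_i) = 2×29×4 + 4×23×24 = 232 + 2208 = 2440
2440 mod 667 = 439
n ≡ 439 (mod 667)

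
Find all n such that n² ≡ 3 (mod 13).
The square roots of 3 mod 13 are 9 and 4. Verify: 9² = 81 ≡ 3 (mod 13)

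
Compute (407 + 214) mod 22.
5

(407 + 214) = 621
621 mod 22 = 5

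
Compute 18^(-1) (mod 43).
18^(-1) ≡ 12 (mod 43). Verification: 18 × 12 = 216 ≡ 1 (mod 43)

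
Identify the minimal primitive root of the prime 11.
p - 1 = 10 has prime divisors 2, 5. h is a primitive root mod 11 iff h^(10/q) ≢ 1 (mod 11) for each such q.
h = 2: 2^5 ≡ 10, 2^2 ≡ 4 (mod 11); none is 1, so 2 has order 10 and is a primitive root.
The smallest primitive root mod 11 is g = 2.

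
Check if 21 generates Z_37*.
p - 1 = 36 has prime divisors 2, 3. Check 21^(36/q) mod 37 for each: 21^(36/2) = 21^18 ≡ 1, 21^(36/3) = 21^12 ≡ 26 (mod 37). Since 21^18 ≡ 1 (mod 37), the order of 21 divides 18 (in fact the order is 18) ≠ 36, so it is not a primitive root.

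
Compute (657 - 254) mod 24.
19

(657 - 254) = 403
403 mod 24 = 19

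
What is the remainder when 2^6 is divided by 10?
6 = 4 + 2 (binary 110). Repeated squaring mod 10: 2^1 ≡ 2; 2^2 ≡ 2² = 4 ≡ 4; 2^4 ≡ 4² = 16 ≡ 6. Multiply: 2^6 = 2^4 × 2^2 ≡ 6 × 4 (mod 10): 6 × 4 = 24 ≡ 4. So 2^6 ≡ 4 (mod 10).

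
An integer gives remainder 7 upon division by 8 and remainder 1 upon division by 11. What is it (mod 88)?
M = 8 × 11 = 88. M₁ = 11, y₁ ≡ 3 (mod 8). M₂ = 8, y₂ ≡ 7 (mod 11). n = 7×11×3 + 1×8×7 ≡ 23 (mod 88). The smallest positive such number is 23.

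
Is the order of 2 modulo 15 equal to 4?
Yes, ord_15(2) = 4.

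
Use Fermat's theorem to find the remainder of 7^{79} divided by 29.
20

By Fermat's Little Theorem, a^(p-1) ≡ 1 (mod p) for prime p and gcd(a, p) = 1
Here p = 29, so 7^28 ≡ 1 (mod 29)
We can reduce the exponent: 79 mod 28 = 23
So 7^79 ≡ 7^23 (mod 29)
Computing: 7^23 mod 29 = 20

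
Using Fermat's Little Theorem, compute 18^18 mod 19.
By Fermat's Little Theorem, 18^{18} ≡ 1 (mod 19) since 19 is prime and gcd(18, 19) = 1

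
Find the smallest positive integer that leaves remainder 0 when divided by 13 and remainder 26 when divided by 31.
M = 13 × 31 = 403. M₁ = 31, y₁ ≡ 8 (mod 13). M₂ = 13, y₂ ≡ 12 (mod 31). k = 0×31×8 + 26×13×12 ≡ 26 (mod 403). The smallest positive such number is 26.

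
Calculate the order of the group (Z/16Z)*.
8

Prime factorization: 16 = 2^4
Using the formula φ(n) = n × Π(1 - 1/p) for each prime factor p:
φ(16) = 16 × (1 - 1/2)
φ(16) = 8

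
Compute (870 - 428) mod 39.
13

(870 - 428) = 442
442 mod 39 = 13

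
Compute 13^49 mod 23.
Using Fermat: 13^{22} ≡ 1 (mod 23). 49 ≡ 5 (mod 22). So 13^{49} ≡ 13^{5} ≡ 4 (mod 23)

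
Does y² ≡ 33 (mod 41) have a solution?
By Euler's criterion: 33^{20} ≡ 1 (mod 41). Since this equals 1, 33 is a QR.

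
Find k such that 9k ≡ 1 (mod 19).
9^(-1) ≡ 17 (mod 19). Verification: 9 × 17 = 153 ≡ 1 (mod 19)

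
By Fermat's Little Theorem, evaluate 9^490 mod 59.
By Fermat: 9^{58} ≡ 1 (mod 59). 490 = 8×58 + 26. So 9^{490} ≡ 9^{26} ≡ 45 (mod 59)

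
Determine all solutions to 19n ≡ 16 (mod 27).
25

Since gcd(19, 27) = 1 divides 16, a solution exists.
Multiply both sides by the inverse of 19 mod 27:
  19^(-1) mod 27 = 10
  x ≡ 10 × 16 ≡ 160 ≡ 25 (mod 27)
Verification: 19 × 25 = 475 = 17 × 27 + 16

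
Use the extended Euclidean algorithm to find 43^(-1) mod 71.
Extended GCD: 43(-33) + 71(20) = 1. So 43^(-1) ≡ 38 ≡ 38 (mod 71). Verify: 43 × 38 = 1634 ≡ 1 (mod 71)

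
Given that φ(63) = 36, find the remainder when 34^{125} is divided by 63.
By Euler: 34^{36} ≡ 1 (mod 63) since gcd(34, 63) = 1. 125 = 3×36 + 17. So 34^{125} ≡ 34^{17} ≡ 13 (mod 63)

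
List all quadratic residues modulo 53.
QRs mod 53: {1, 4, 6, 7, 9, 10, 11, 13, 15, 16, 17, 24, 25, 28, 29, 36, 37, 38, 40, 42, 43, 44, 46, 47, 49, 52}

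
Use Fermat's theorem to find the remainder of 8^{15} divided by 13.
5

By Fermat's Little Theorem, a^(p-1) ≡ 1 (mod p) for prime p and gcd(a, p) = 1
Here p = 13, so 8^12 ≡ 1 (mod 13)
We can reduce the exponent: 15 mod 12 = 3
So 8^15 ≡ 8^3 (mod 13)
Computing: 8^3 mod 13 = 5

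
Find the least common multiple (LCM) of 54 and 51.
918

First find GCD(54, 51) using the Euclidean algorithm:
54 = 1 × 51 + 3
51 = 17 × 3 + 0
GCD(54, 51) = 3

LCM formula: LCM(a, b) = (a × b) / GCD(a, b)
LCM(54, 51) = (54 × 51) / 3
LCM(54, 51) = 2754 / 3
LCM(54, 51) = 918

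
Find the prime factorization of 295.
5 × 59

Divide by primes starting from smallest:
295 ÷ 5 = 59
59 ÷ 59 = 1

295 = 5 × 59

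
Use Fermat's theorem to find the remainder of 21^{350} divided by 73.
70

By Fermat's Little Theorem, a^(p-1) ≡ 1 (mod p) for prime p and gcd(a, p) = 1
Here p = 73, so 21^72 ≡ 1 (mod 73)
We can reduce the exponent: 350 mod 72 = 62
So 21^350 ≡ 21^62 (mod 73)
Computing: 21^62 mod 73 = 70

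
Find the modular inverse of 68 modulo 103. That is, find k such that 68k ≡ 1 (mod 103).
50

Using Extended Euclidean Algorithm:
gcd(68, 103) = 1
Bezout coefficients: 68 × 50 + 103 × -33 = 1
So 68 × 50 ≡ 1 (mod 103)
The inverse is 50 mod 103 = 50
Verification: 68 × 50 = 3400 = 33 × 103 + 1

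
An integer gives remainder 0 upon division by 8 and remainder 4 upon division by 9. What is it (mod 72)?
M = 8 × 9 = 72. M₁ = 9, y₁ ≡ 1 (mod 8). M₂ = 8, y₂ ≡ 8 (mod 9). m = 0×9×1 + 4×8×8 ≡ 40 (mod 72). The smallest positive such number is 40.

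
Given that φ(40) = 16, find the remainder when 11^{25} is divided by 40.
By Euler: 11^{16} ≡ 1 (mod 40) since gcd(11, 40) = 1. 25 = 1×16 + 9. So 11^{25} ≡ 11^{9} ≡ 11 (mod 40)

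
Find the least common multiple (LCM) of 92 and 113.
10396

First find GCD(92, 113) using the Euclidean algorithm:
92 = 0 × 113 + 92
113 = 1 × 92 + 21
92 = 4 × 21 + 8
21 = 2 × 8 + 5
8 = 1 × 5 + 3
5 = 1 × 3 + 2
3 = 1 × 2 + 1
2 = 2 × 1 + 0
GCD(92, 113) = 1

LCM formula: LCM(a, b) = (a × b) / GCD(a, b)
LCM(92, 113) = (92 × 113) / 1
LCM(92, 113) = 10396 / 1
LCM(92, 113) = 10396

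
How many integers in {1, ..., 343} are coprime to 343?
294

Prime factorization: 343 = 7^3
Using the formula φ(n) = n × Π(1 - 1/p) for each prime factor p:
φ(343) = 343 × (1 - 1/7)
φ(343) = 294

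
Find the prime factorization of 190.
2 × 5 × 19

Divide by primes starting from smallest:
190 ÷ 2 = 95
95 ÷ 5 = 19
19 ÷ 19 = 1

190 = 2 × 5 × 19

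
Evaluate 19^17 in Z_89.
Using repeated squaring. 17 = 16 + 1 (binary 10001). Repeated squaring mod 89: 19^1 ≡ 19; 19^2 ≡ 19² = 361 ≡ 5; 19^4 ≡ 5² = 25 ≡ 25; 19^8 ≡ 25² = 625 ≡ 2; 19^16 ≡ 2² = 4 ≡ 4. Multiply: 19^17 = 19^16 × 19^1 ≡ 4 × 19 (mod 89): 4 × 19 = 76 ≡ 76. So 19^17 ≡ 76 (mod 89).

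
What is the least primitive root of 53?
2

A primitive root g modulo p has order p-1 = 52
Prime divisors of 52: [2, 13]
g is a primitive root iff g^(52/q) ≢ 1 (mod 53) for each prime divisor q
Testing small values:
  g = 2: 2^26 ≡ 52, 2^4 ≡ 16 (mod 53) → none is 1, primitive root!
The smallest primitive root is 2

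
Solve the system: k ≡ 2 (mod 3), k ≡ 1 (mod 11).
M = 3 × 11 = 33. M₁ = 11, y₁ ≡ 2 (mod 3). M₂ = 3, y₂ ≡ 4 (mod 11). k = 2×11×2 + 1×3×4 ≡ 23 (mod 33)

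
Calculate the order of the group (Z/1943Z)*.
1848

Prime factorization: 1943 = 29 × 67
Using the formula φ(n) = n × Π(1 - 1/p) for each prime factor p:
φ(1943) = 1943 × (1 - 1/29) × (1 - 1/67)
φ(1943) = 1848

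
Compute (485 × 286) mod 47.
13

(485 × 286) = 138710
138710 mod 47 = 13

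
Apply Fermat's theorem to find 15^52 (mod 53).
By Fermat's Little Theorem, 15^{52} ≡ 1 (mod 53) since 53 is prime and gcd(15, 53) = 1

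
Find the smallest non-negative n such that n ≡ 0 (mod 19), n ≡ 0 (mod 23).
0

Using the Chinese Remainder Theorem:
M = product of moduli = 437
For equation 1: M_1 = 23, 23 ≡ 4 (mod 19), inverse of 23 mod 19 is 5 (check: 4 × 5 = 20 ≡ 1 (mod 19))
For equation 2: M_2 = 19, 19 ≡ 19 (mod 23), inverse of 19 mod 23 is 17 (check: 19 × 17 = 323 ≡ 1 (mod 23))
Combine: n ≡ Σ r_i×M_i×(M_i⁻¹ mod m_i) = 0×23×5 + 0×19×17 = 0 + 0 = 0
0 mod 437 = 0
n ≡ 0 (mod 437)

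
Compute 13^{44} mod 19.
16

Using successive squaring:
Binary expansion of 44: 101100
Powers of 13 mod 19 (each is the square of the previous):
  13^1 ≡ 13 (mod 19)
  13^2 ≡ 13² = 169 ≡ 17 (mod 19)
  13^4 ≡ 17² = 289 ≡ 4 (mod 19)
  13^8 ≡ 4² = 16 ≡ 16 (mod 19)
  13^16 ≡ 16² = 256 ≡ 9 (mod 19)
  13^32 ≡ 9² = 81 ≡ 5 (mod 19)
44 = 32 + 8 + 4, so 13^44 = 13^32 × 13^8 × 13^4 ≡ 5 × 16 × 4 (mod 19)
Multiplying step by step:
  5 × 16 = 80 ≡ 4 (mod 19)
  4 × 4 = 16 ≡ 16 (mod 19)
Result: 13^44 ≡ 16 (mod 19)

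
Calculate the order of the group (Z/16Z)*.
8

Prime factorization: 16 = 2^4
Using the formula φ(n) = n × Π(1 - 1/p) for each prime factor p:
φ(16) = 16 × (1 - 1/2)
φ(16) = 8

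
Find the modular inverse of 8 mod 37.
8^(-1) ≡ 14 (mod 37). Verification: 8 × 14 = 112 ≡ 1 (mod 37)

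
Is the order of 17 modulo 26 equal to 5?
No, the actual order is 6, not 5.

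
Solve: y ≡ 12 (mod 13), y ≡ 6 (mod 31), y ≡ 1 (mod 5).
M = 13 × 31 × 5 = 2015. M₁ = 155, y₁ ≡ 12 (mod 13). M₂ = 65, y₂ ≡ 21 (mod 31). M₃ = 403, y₃ ≡ 2 (mod 5). y = 12×155×12 + 6×65×21 + 1×403×2 ≡ 1091 (mod 2015)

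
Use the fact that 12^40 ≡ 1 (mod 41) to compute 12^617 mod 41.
By Fermat: 12^{40} ≡ 1 (mod 41). 617 ≡ 17 (mod 40). So 12^{617} ≡ 12^{17} ≡ 34 (mod 41)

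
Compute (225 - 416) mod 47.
44

(225 - 416) = -191
-191 mod 47 = 44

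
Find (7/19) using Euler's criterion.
(7/19) = 7^{9} mod 19 = 1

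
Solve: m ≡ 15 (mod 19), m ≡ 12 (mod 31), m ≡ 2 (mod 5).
M = 19 × 31 × 5 = 2945. M₁ = 155, y₁ ≡ 13 (mod 19). M₂ = 95, y₂ ≡ 16 (mod 31). M₃ = 589, y₃ ≡ 4 (mod 5). m = 15×155×13 + 12×95×16 + 2×589×4 ≡ 167 (mod 2945)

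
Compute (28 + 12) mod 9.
4

(28 + 12) = 40
40 mod 9 = 4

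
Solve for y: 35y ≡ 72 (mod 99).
36

Since gcd(35, 99) = 1 divides 72, a solution exists.
Multiply both sides by the inverse of 35 mod 99:
  35^(-1) mod 99 = 17
  x ≡ 17 × 72 ≡ 1224 ≡ 36 (mod 99)
Verification: 35 × 36 = 1260 = 12 × 99 + 72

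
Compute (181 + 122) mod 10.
3

(181 + 122) = 303
303 mod 10 = 3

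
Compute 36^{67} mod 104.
88

Using successive squaring:
Binary expansion of 67: 1000011
Powers of 36 mod 104 (each is the square of the previous):
  36^1 ≡ 36 (mod 104)
  36^2 ≡ 36² = 1296 ≡ 48 (mod 104)
  36^4 ≡ 48² = 2304 ≡ 16 (mod 104)
  36^8 ≡ 16² = 256 ≡ 48 (mod 104)
  36^16 ≡ 48² = 2304 ≡ 16 (mod 104)
  36^32 ≡ 16² = 256 ≡ 48 (mod 104)
  36^64 ≡ 48² = 2304 ≡ 16 (mod 104)
67 = 64 + 2 + 1, so 36^67 = 36^64 × 36^2 × 36^1 ≡ 16 × 48 × 36 (mod 104)
Multiplying step by step:
  16 × 48 = 768 ≡ 40 (mod 104)
  40 × 36 = 1440 ≡ 88 (mod 104)
Result: 36^67 ≡ 88 (mod 104)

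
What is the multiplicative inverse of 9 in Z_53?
6

Using Extended Euclidean Algorithm:
gcd(9, 53) = 1
Bezout coefficients: 9 × 6 + 53 × -1 = 1
So 9 × 6 ≡ 1 (mod 53)
The inverse is 6 mod 53 = 6
Verification: 9 × 6 = 54 = 1 × 53 + 1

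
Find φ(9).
6

Prime factorization: 9 = 3^2
Using the formula φ(n) = n × Π(1 - 1/p) for each prime factor p:
φ(9) = 9 × (1 - 1/3)
φ(9) = 6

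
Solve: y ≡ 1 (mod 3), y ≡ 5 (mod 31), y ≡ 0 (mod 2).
M = 3 × 31 × 2 = 186. M₁ = 62, y₁ ≡ 2 (mod 3). M₂ = 6, y₂ ≡ 26 (mod 31). M₃ = 93, y₃ ≡ 1 (mod 2). y = 1×62×2 + 5×6×26 + 0×93×1 ≡ 160 (mod 186)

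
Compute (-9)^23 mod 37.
Using repeated squaring. (-9) ≡ 28 (mod 37). 23 = 16 + 4 + 2 + 1 (binary 10111). Repeated squaring mod 37: 28^1 ≡ 28; 28^2 ≡ 28² = 784 ≡ 7; 28^4 ≡ 7² = 49 ≡ 12; 28^8 ≡ 12² = 144 ≡ 33; 28^16 ≡ 33² = 1089 ≡ 16. Multiply: (-9)^23 ≡ 28^16 × 28^4 × 28^2 × 28^1 ≡ 16 × 12 × 7 × 28 (mod 37): 16 × 12 = 192 ≡ 7; 7 × 7 = 49 ≡ 12; 12 × 28 = 336 ≡ 3. So (-9)^23 ≡ 3 (mod 37).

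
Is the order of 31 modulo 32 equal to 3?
No, the actual order is 2, not 3.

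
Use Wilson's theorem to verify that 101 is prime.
(100)! mod 101 = 100. Since this equals -1 (mod 101), Wilson confirms 101 is prime.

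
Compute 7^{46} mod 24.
1

Using successive squaring:
Binary expansion of 46: 101110
Powers of 7 mod 24 (each is the square of the previous):
  7^1 ≡ 7 (mod 24)
  7^2 ≡ 7² = 49 ≡ 1 (mod 24)
  7^4 ≡ 1² = 1 ≡ 1 (mod 24)
  7^8 ≡ 1² = 1 ≡ 1 (mod 24)
  7^16 ≡ 1² = 1 ≡ 1 (mod 24)
  7^32 ≡ 1² = 1 ≡ 1 (mod 24)
46 = 32 + 8 + 4 + 2, so 7^46 = 7^32 × 7^8 × 7^4 × 7^2 ≡ 1 × 1 × 1 × 1 (mod 24)
Multiplying step by step:
  1 × 1 = 1 ≡ 1 (mod 24)
  1 × 1 = 1 ≡ 1 (mod 24)
  1 × 1 = 1 ≡ 1 (mod 24)
Result: 7^46 ≡ 1 (mod 24)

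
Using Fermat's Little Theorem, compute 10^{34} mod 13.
3

By Fermat's Little Theorem, a^(p-1) ≡ 1 (mod p) for prime p and gcd(a, p) = 1
Here p = 13, so 10^12 ≡ 1 (mod 13)
We can reduce the exponent: 34 mod 12 = 10
So 10^34 ≡ 10^10 (mod 13)
Computing: 10^10 mod 13 = 3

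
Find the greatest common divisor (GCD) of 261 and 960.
3

Using the Euclidean algorithm:
261 = 0 × 960 + 261
960 = 3 × 261 + 177
261 = 1 × 177 + 84
177 = 2 × 84 + 9
84 = 9 × 9 + 3
9 = 3 × 3 + 0

GCD(261, 960) = 3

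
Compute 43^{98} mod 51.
13

Using successive squaring:
Binary expansion of 98: 1100010
Powers of 43 mod 51 (each is the square of the previous):
  43^1 ≡ 43 (mod 51)
  43^2 ≡ 43² = 1849 ≡ 13 (mod 51)
  43^4 ≡ 13² = 169 ≡ 16 (mod 51)
  43^8 ≡ 16² = 256 ≡ 1 (mod 51)
  43^16 ≡ 1² = 1 ≡ 1 (mod 51)
  43^32 ≡ 1² = 1 ≡ 1 (mod 51)
  43^64 ≡ 1² = 1 ≡ 1 (mod 51)
98 = 64 + 32 + 2, so 43^98 = 43^64 × 43^32 × 43^2 ≡ 1 × 1 × 13 (mod 51)
Multiplying step by step:
  1 × 1 = 1 ≡ 1 (mod 51)
  1 × 13 = 13 ≡ 13 (mod 51)
Result: 43^98 ≡ 13 (mod 51)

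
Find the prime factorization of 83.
83

Divide by primes starting from smallest:
83 ÷ 83 = 1

83 = 83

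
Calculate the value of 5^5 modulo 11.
5 = 4 + 1 (binary 101). Repeated squaring mod 11: 5^1 ≡ 5; 5^2 ≡ 5² = 25 ≡ 3; 5^4 ≡ 3² = 9 ≡ 9. Multiply: 5^5 = 5^4 × 5^1 ≡ 9 × 5 (mod 11): 9 × 5 = 45 ≡ 1. So 5^5 ≡ 1 (mod 11).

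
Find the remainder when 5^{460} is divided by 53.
By Fermat: 5^{52} ≡ 1 (mod 53). 460 = 8×52 + 44. So 5^{460} ≡ 5^{44} ≡ 46 (mod 53)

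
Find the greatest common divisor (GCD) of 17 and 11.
1

Using the Euclidean algorithm:
17 = 1 × 11 + 6
11 = 1 × 6 + 5
6 = 1 × 5 + 1
5 = 5 × 1 + 0

GCD(17, 11) = 1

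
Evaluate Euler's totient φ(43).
42

Prime factorization: 43 = 43
Using the formula φ(n) = n × Π(1 - 1/p) for each prime factor p:
φ(43) = 43 × (1 - 1/43)
φ(43) = 42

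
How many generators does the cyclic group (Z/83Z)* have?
40

The number of primitive roots modulo p is φ(p-1) = φ(82)
φ(82) = 40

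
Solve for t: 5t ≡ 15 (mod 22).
3

Since gcd(5, 22) = 1 divides 15, a solution exists.
Multiply both sides by the inverse of 5 mod 22:
  5^(-1) mod 22 = 9
  x ≡ 9 × 15 ≡ 135 ≡ 3 (mod 22)
Verification: 5 × 3 = 15 = 0 × 22 + 15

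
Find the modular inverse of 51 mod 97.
51^(-1) ≡ 78 (mod 97). Verification: 51 × 78 = 3978 ≡ 1 (mod 97)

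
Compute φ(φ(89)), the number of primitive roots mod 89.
Number of primitive roots mod 89 = φ(88) = 40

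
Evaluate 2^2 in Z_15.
2 = 2 (binary 10). Repeated squaring mod 15: 2^1 ≡ 2; 2^2 ≡ 2² = 4 ≡ 4. So 2^2 ≡ 4 (mod 15).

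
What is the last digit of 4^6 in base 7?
6 = 4 + 2 (binary 110). Repeated squaring mod 7: 4^1 ≡ 4; 4^2 ≡ 4² = 16 ≡ 2; 4^4 ≡ 2² = 4 ≡ 4. Multiply: 4^6 = 4^4 × 4^2 ≡ 4 × 2 (mod 7): 4 × 2 = 8 ≡ 1. So 4^6 ≡ 1 (mod 7).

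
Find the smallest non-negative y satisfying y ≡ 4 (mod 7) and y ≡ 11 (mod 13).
M = 7 × 13 = 91. M₁ = 13, y₁ ≡ 6 (mod 7). M₂ = 7, y₂ ≡ 2 (mod 13). y = 4×13×6 + 11×7×2 ≡ 11 (mod 91)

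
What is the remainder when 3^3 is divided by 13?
3 = 2 + 1 (binary 11). Repeated squaring mod 13: 3^1 ≡ 3; 3^2 ≡ 3² = 9 ≡ 9. Multiply: 3^3 = 3^2 × 3^1 ≡ 9 × 3 (mod 13): 9 × 3 = 27 ≡ 1. So 3^3 ≡ 1 (mod 13).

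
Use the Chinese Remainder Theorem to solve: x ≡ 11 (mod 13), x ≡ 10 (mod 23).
102

Using the Chinese Remainder Theorem:
M = product of moduli = 299
For equation 1: M_1 = 23, 23 ≡ 10 (mod 13), inverse of 23 mod 13 is 4 (check: 10 × 4 = 40 ≡ 1 (mod 13))
For equation 2: M_2 = 13, 13 ≡ 13 (mod 23), inverse of 13 mod 23 is 16 (check: 13 × 16 = 208 ≡ 1 (mod 23))
Combine: x ≡ Σ r_i×M_i×(M_i⁻¹ mod m_i) = 11×23×4 + 10×13×16 = 1012 + 2080 = 3092
3092 mod 299 = 102
x ≡ 102 (mod 299)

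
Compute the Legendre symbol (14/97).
(14/97) = 14^{48} mod 97 = -1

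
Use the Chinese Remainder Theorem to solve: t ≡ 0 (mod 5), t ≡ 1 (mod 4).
M = 5 × 4 = 20. M₁ = 4, y₁ ≡ 4 (mod 5). M₂ = 5, y₂ ≡ 1 (mod 4). t = 0×4×4 + 1×5×1 ≡ 5 (mod 20)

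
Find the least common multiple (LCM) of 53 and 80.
4240

First find GCD(53, 80) using the Euclidean algorithm:
53 = 0 × 80 + 53
80 = 1 × 53 + 27
53 = 1 × 27 + 26
27 = 1 × 26 + 1
26 = 26 × 1 + 0
GCD(53, 80) = 1

LCM formula: LCM(a, b) = (a × b) / GCD(a, b)
LCM(53, 80) = (53 × 80) / 1
LCM(53, 80) = 4240 / 1
LCM(53, 80) = 4240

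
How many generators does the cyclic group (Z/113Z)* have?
48

The number of primitive roots modulo p is φ(p-1) = φ(112)
φ(112) = 48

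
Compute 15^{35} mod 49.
1

Using successive squaring:
Binary expansion of 35: 100011
Powers of 15 mod 49 (each is the square of the previous):
  15^1 ≡ 15 (mod 49)
  15^2 ≡ 15² = 225 ≡ 29 (mod 49)
  15^4 ≡ 29² = 841 ≡ 8 (mod 49)
  15^8 ≡ 8² = 64 ≡ 15 (mod 49)
  15^16 ≡ 15² = 225 ≡ 29 (mod 49)
  15^32 ≡ 29² = 841 ≡ 8 (mod 49)
35 = 32 + 2 + 1, so 15^35 = 15^32 × 15^2 × 15^1 ≡ 8 × 29 × 15 (mod 49)
Multiplying step by step:
  8 × 29 = 232 ≡ 36 (mod 49)
  36 × 15 = 540 ≡ 1 (mod 49)
Result: 15^35 ≡ 1 (mod 49)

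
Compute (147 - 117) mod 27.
3

(147 - 117) = 30
30 mod 27 = 3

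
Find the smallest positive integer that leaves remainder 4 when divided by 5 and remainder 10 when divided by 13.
M = 5 × 13 = 65. M₁ = 13, y₁ ≡ 2 (mod 5). M₂ = 5, y₂ ≡ 8 (mod 13). m = 4×13×2 + 10×5×8 ≡ 49 (mod 65). The smallest positive such number is 49.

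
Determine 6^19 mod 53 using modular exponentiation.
Using repeated squaring. 19 = 16 + 2 + 1 (binary 10011). Repeated squaring mod 53: 6^1 ≡ 6; 6^2 ≡ 6² = 36 ≡ 36; 6^4 ≡ 36² = 1296 ≡ 24; 6^8 ≡ 24² = 576 ≡ 46; 6^16 ≡ 46² = 2116 ≡ 49. Multiply: 6^19 = 6^16 × 6^2 × 6^1 ≡ 49 × 36 × 6 (mod 53): 49 × 36 = 1764 ≡ 15; 15 × 6 = 90 ≡ 37. So 6^19 ≡ 37 (mod 53).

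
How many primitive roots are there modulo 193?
Number of primitive roots mod 193 = φ(192) = 64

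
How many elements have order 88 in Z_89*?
Number of primitive roots mod 89 = φ(88) = 40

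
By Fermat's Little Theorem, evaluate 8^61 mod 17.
By Fermat: 8^{16} ≡ 1 (mod 17). 61 = 3×16 + 13. So 8^{61} ≡ 8^{13} ≡ 9 (mod 17)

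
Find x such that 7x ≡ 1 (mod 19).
7^(-1) ≡ 11 (mod 19). Verification: 7 × 11 = 77 ≡ 1 (mod 19)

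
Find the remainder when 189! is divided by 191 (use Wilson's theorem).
(190)! = (189)! × (190) ≡ -1 (mod 191). So (189)! ≡ -1 × (190)^(-1) ≡ (-1)×(-1) = 1 (mod 191)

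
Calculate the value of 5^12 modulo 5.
Using repeated squaring. 5 ≡ 0 (mod 5). 12 = 8 + 4 (binary 1100). Repeated squaring mod 5: 0^1 ≡ 0; 0^2 ≡ 0² = 0 ≡ 0; 0^4 ≡ 0² = 0 ≡ 0; 0^8 ≡ 0² = 0 ≡ 0. Multiply: 5^12 ≡ 0^8 × 0^4 ≡ 0 × 0 (mod 5): 0 × 0 = 0 ≡ 0. So 5^12 ≡ 0 (mod 5).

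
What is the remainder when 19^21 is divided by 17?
Using Fermat: 19^{16} ≡ 1 (mod 17). 21 ≡ 5 (mod 16). So 19^{21} ≡ 19^{5} ≡ 15 (mod 17)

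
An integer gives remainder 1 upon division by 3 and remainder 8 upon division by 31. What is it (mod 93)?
M = 3 × 31 = 93. M₁ = 31, y₁ ≡ 1 (mod 3). M₂ = 3, y₂ ≡ 21 (mod 31). z = 1×31×1 + 8×3×21 ≡ 70 (mod 93). The smallest positive such number is 70.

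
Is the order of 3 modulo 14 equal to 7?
No, the actual order is 6, not 7.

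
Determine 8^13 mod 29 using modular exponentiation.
Using repeated squaring. 13 = 8 + 4 + 1 (binary 1101). Repeated squaring mod 29: 8^1 ≡ 8; 8^2 ≡ 8² = 64 ≡ 6; 8^4 ≡ 6² = 36 ≡ 7; 8^8 ≡ 7² = 49 ≡ 20. Multiply: 8^13 = 8^8 × 8^4 × 8^1 ≡ 20 × 7 × 8 (mod 29): 20 × 7 = 140 ≡ 24; 24 × 8 = 192 ≡ 18. So 8^13 ≡ 18 (mod 29).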